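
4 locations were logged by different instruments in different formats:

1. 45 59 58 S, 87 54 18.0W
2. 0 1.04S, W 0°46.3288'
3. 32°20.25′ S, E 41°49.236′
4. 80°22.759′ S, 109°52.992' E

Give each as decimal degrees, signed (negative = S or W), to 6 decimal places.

1. -45.999444, -87.905000
2. -0.017333, -0.772147
3. -32.337500, 41.820600
4. -80.379317, 109.883200

Point 1:
  φ: 45 + 59/60 + 58/3600 = 45.9994444
  S → negative
  Lon: 87 + 54/60 + 18/3600 = 87.9050000
  hemisphere W, so the sign is −
Point 2:
  φ: 1.04′ = 0.017333°; total 0.0173333
  hemisphere S, so the sign is −
  Lon: 46.3288′ = 0.772147°; total 0.7721467
  W ⇒ negate
Point 3:
  φ: 20.25′ = 0.337500°; total 32.3375000
  S ⇒ negate
  Longitude: 41 + 49.236/60 = 41.8206000
  E → positive
Point 4:
  Latitude: 80 + 22.759/60 = 80.3793167
  S ⇒ negate
  Longitude: 52.992′ = 0.883200°; total 109.8832000
  E ⇒ keep positive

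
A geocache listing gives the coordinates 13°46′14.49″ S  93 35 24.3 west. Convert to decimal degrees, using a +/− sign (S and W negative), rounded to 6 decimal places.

-13.770692, -93.590083

Latitude: 46′ + 14.49″ = 46.24150′; 13 + 46.24150/60 = 13.7706917
S ⇒ negate
Lon: 35′ + 24.3″ = 35.40500′; 93 + 35.40500/60 = 93.5900833
W ⇒ negate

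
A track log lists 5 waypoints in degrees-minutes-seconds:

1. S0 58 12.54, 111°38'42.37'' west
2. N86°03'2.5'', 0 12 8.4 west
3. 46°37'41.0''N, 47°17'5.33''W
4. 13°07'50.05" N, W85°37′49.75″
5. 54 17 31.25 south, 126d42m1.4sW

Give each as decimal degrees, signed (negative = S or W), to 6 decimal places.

1. -0.970150, -111.645103
2. 86.050694, -0.202333
3. 46.628056, -47.284814
4. 13.130569, -85.630486
5. -54.292014, -126.700389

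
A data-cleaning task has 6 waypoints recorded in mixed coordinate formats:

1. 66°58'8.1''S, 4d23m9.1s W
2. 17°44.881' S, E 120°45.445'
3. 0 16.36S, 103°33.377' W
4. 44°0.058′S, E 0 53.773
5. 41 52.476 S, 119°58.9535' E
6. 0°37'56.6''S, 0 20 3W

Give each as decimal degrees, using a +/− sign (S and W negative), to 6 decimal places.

Point 1:
  Latitude: 66° + 58/60 + 8.1/3600 = 66 + 0.966667 + 0.002250 = 66.9689167
  hemisphere S, so the sign is −
  λ: 4° + 23/60 + 9.1/3600 = 4 + 0.383333 + 0.002528 = 4.3858611
  W → negative
Point 2:
  φ: 44.881′ = 0.748017°; total 17.7480167
  S ⇒ negate
  λ: 45.445′ = 0.757417°; total 120.7574167
  E → positive
Point 3:
  φ: 0 + 16.36/60 = 0.2726667
  hemisphere S, so the sign is −
  λ: 33.377′ = 0.556283°; total 103.5562833
  hemisphere W, so the sign is −
Point 4:
  Latitude: 0.058′ = 0.000967°; total 44.0009667
  hemisphere S, so the sign is −
  λ: 53.773′ = 0.896217°; total 0.8962167
  E → positive
Point 5:
  Lat: 41 + 52.476/60 = 41.8746000
  hemisphere S, so the sign is −
  Lon: 58.9535′ = 0.982558°; total 119.9825583
  E → positive
Point 6:
  Latitude: 37′ + 56.6″ = 37.94333′; 0 + 37.94333/60 = 0.6323889
  hemisphere S, so the sign is −
  Longitude: 0 + 20/60 + 3/3600 = 0.3341667
  W → negative

1. -66.968917, -4.385861
2. -17.748017, 120.757417
3. -0.272667, -103.556283
4. -44.000967, 0.896217
5. -41.874600, 119.982558
6. -0.632389, -0.334167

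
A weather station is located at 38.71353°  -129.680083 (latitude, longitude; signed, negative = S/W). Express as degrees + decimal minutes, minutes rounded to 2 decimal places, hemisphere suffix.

38° 42.81′ N, 129° 40.80′ W

Latitude: minutes = (38.713530 − 38) × 60 = 42.8118
Longitude is negative → W; |value| = 129.680083
Lon: 129° + 0.680083 × 60 = 129° 40.8050′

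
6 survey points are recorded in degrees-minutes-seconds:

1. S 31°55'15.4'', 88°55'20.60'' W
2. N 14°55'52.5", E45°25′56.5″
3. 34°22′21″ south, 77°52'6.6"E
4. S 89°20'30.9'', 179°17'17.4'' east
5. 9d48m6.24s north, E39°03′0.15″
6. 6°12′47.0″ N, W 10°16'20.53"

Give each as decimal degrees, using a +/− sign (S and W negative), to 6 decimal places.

1. -31.920944, -88.922389
2. 14.931250, 45.432361
3. -34.372500, 77.868500
4. -89.341917, 179.288167
5. 9.801733, 39.050042
6. 6.213056, -10.272369

Point 1:
  φ: 31 + 55/60 + 15.4/3600 = 31.9209444
  hemisphere S, so the sign is −
  Lon: 55′ + 20.6″ = 55.34333′; 88 + 55.34333/60 = 88.9223889
  hemisphere W, so the sign is −
Point 2:
  Lat: 14 + 55/60 + 52.5/3600 = 14.9312500
  N ⇒ keep positive
  Longitude: 25′ + 56.5″ = 25.94167′; 45 + 25.94167/60 = 45.4323611
  E → positive
Point 3:
  φ: 34 + 22/60 + 21/3600 = 34.3725000
  hemisphere S, so the sign is −
  λ: 77° + 52/60 + 6.6/3600 = 77 + 0.866667 + 0.001833 = 77.8685000
  E ⇒ keep positive
Point 4:
  Lat: 89 + 20/60 + 30.9/3600 = 89.3419167
  S → negative
  Lon: 17′ + 17.4″ = 17.29000′; 179 + 17.29000/60 = 179.2881667
  E → positive
Point 5:
  Latitude: 9 + 48/60 + 6.24/3600 = 9.8017333
  N → positive
  λ: 39° + 3/60 + 0.15/3600 = 39 + 0.050000 + 0.000042 = 39.0500417
  E ⇒ keep positive
Point 6:
  Lat: 6° + 12/60 + 47/3600 = 6 + 0.200000 + 0.013056 = 6.2130556
  N ⇒ keep positive
  Lon: 10° + 16/60 + 20.53/3600 = 10 + 0.266667 + 0.005703 = 10.2723694
  hemisphere W, so the sign is −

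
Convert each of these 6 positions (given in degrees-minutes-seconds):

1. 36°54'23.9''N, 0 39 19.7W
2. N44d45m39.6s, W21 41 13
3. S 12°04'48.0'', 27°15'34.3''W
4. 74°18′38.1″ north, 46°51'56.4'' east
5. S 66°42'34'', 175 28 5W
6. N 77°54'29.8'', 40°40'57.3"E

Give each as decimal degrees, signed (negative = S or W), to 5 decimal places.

1. 36.90664, -0.65547
2. 44.76100, -21.68694
3. -12.08000, -27.25953
4. 74.31058, 46.86567
5. -66.70944, -175.46806
6. 77.90828, 40.68258

Point 1:
  φ: 36 + 54/60 + 23.9/3600 = 36.906639
  N ⇒ keep positive
  λ: 39′ + 19.7″ = 39.32833′; 0 + 39.32833/60 = 0.655472
  W → negative
Point 2:
  φ: 44 + 45/60 + 39.6/3600 = 44.761000
  N ⇒ keep positive
  Lon: 41′ + 13″ = 41.21667′; 21 + 41.21667/60 = 21.686944
  W ⇒ negate
Point 3:
  Lat: 12 + 4/60 + 48/3600 = 12.080000
  S → negative
  Lon: 27 + 15/60 + 34.3/3600 = 27.259528
  W ⇒ negate
Point 4:
  φ: 18′ + 38.1″ = 18.63500′; 74 + 18.63500/60 = 74.310583
  N ⇒ keep positive
  Longitude: 46 + 51/60 + 56.4/3600 = 46.865667
  E ⇒ keep positive
Point 5:
  Lat: 66° + 42/60 + 34/3600 = 66 + 0.700000 + 0.009444 = 66.709444
  S ⇒ negate
  λ: 28′ + 5″ = 28.08333′; 175 + 28.08333/60 = 175.468056
  W ⇒ negate
Point 6:
  Lat: 54′ + 29.8″ = 54.49667′; 77 + 54.49667/60 = 77.908278
  N → positive
  λ: 40 + 40/60 + 57.3/3600 = 40.682583
  E ⇒ keep positive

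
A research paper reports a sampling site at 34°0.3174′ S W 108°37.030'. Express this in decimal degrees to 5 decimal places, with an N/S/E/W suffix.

φ: 0.3174′ = 0.005290°; total 34.005290
Lon: 108 + 37.03/60 = 108.617167

34.00529° S, 108.61717° W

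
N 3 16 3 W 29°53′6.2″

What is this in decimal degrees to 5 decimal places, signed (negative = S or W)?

Latitude: 3 + 16/60 + 3/3600 = 3.267500
N → positive
λ: 29° + 53/60 + 6.2/3600 = 29 + 0.883333 + 0.001722 = 29.885056
W ⇒ negate

3.26750, -29.88506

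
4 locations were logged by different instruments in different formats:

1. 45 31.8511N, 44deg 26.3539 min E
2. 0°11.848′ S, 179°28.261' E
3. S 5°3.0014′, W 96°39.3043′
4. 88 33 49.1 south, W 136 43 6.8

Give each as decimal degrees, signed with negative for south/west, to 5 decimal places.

Point 1:
  φ: 45 + 31.8511/60 = 45.530852
  N ⇒ keep positive
  λ: 44 + 26.3539/60 = 44.439232
  E → positive
Point 2:
  φ: 11.848′ = 0.197467°; total 0.197467
  hemisphere S, so the sign is −
  λ: 179 + 28.261/60 = 179.471017
  E → positive
Point 3:
  φ: 3.0014′ = 0.050023°; total 5.050023
  hemisphere S, so the sign is −
  Lon: 39.3043′ = 0.655072°; total 96.655072
  W ⇒ negate
Point 4:
  Lat: 88 + 33/60 + 49.1/3600 = 88.563639
  S ⇒ negate
  Lon: 43′ + 6.8″ = 43.11333′; 136 + 43.11333/60 = 136.718556
  W ⇒ negate

1. 45.53085, 44.43923
2. -0.19747, 179.47102
3. -5.05002, -96.65507
4. -88.56364, -136.71856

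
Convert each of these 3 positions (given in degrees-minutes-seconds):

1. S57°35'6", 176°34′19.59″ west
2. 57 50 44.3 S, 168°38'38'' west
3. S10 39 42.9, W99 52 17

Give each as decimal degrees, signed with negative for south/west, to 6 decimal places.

1. -57.585000, -176.572108
2. -57.845639, -168.643889
3. -10.661917, -99.871389

Point 1:
  Lat: 35′ + 6″ = 35.10000′; 57 + 35.10000/60 = 57.5850000
  S → negative
  λ: 176 + 34/60 + 19.59/3600 = 176.5721083
  W ⇒ negate
Point 2:
  Latitude: 50′ + 44.3″ = 50.73833′; 57 + 50.73833/60 = 57.8456389
  S → negative
  Longitude: 38′ + 38″ = 38.63333′; 168 + 38.63333/60 = 168.6438889
  W ⇒ negate
Point 3:
  Latitude: 10° + 39/60 + 42.9/3600 = 10 + 0.650000 + 0.011917 = 10.6619167
  S → negative
  Lon: 52′ + 17″ = 52.28333′; 99 + 52.28333/60 = 99.8713889
  W ⇒ negate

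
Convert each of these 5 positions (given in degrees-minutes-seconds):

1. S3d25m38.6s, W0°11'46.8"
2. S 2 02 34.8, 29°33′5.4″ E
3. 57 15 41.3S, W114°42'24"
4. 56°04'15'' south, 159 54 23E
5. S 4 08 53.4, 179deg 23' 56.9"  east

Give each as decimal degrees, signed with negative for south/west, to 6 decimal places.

1. -3.427389, -0.196333
2. -2.043000, 29.551500
3. -57.261472, -114.706667
4. -56.070833, 159.906389
5. -4.148167, 179.399139

Point 1:
  Latitude: 3 + 25/60 + 38.6/3600 = 3.4273889
  S ⇒ negate
  Longitude: 0 + 11/60 + 46.8/3600 = 0.1963333
  W → negative
Point 2:
  Latitude: 2′ + 34.8″ = 2.58000′; 2 + 2.58000/60 = 2.0430000
  S ⇒ negate
  Longitude: 33′ + 5.4″ = 33.09000′; 29 + 33.09000/60 = 29.5515000
  E → positive
Point 3:
  Latitude: 57° + 15/60 + 41.3/3600 = 57 + 0.250000 + 0.011472 = 57.2614722
  hemisphere S, so the sign is −
  Longitude: 114 + 42/60 + 24/3600 = 114.7066667
  W ⇒ negate
Point 4:
  Lat: 56 + 4/60 + 15/3600 = 56.0708333
  S → negative
  Longitude: 159° + 54/60 + 23/3600 = 159 + 0.900000 + 0.006389 = 159.9063889
  E → positive
Point 5:
  Latitude: 4 + 8/60 + 53.4/3600 = 4.1481667
  S ⇒ negate
  Lon: 179 + 23/60 + 56.9/3600 = 179.3991389
  E ⇒ keep positive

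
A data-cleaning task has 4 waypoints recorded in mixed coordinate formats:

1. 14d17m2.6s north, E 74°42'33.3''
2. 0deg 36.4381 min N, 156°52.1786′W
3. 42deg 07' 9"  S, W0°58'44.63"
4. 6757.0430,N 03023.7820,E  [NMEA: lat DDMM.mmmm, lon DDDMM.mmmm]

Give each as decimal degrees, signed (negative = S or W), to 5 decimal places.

1. 14.28406, 74.70925
2. 0.60730, -156.86964
3. -42.11917, -0.97906
4. 67.95072, 30.39637

Point 1:
  φ: 14° + 17/60 + 2.6/3600 = 14 + 0.283333 + 0.000722 = 14.284056
  N ⇒ keep positive
  Longitude: 74 + 42/60 + 33.3/3600 = 74.709250
  E ⇒ keep positive
Point 2:
  Lat: 0 + 36.4381/60 = 0.607302
  N ⇒ keep positive
  λ: 52.1786′ = 0.869643°; total 156.869643
  hemisphere W, so the sign is −
Point 3:
  Lat: 42 + 7/60 + 9/3600 = 42.119167
  hemisphere S, so the sign is −
  Longitude: 58′ + 44.63″ = 58.74383′; 0 + 58.74383/60 = 0.979064
  W ⇒ negate
Point 4:
  Lat: split at 2 digits → 67° and 57.043′; 67 + 57.043/60 = 67.950717
  N ⇒ keep positive
  λ: split at 3 digits → 030° and 23.782′; 30 + 23.782/60 = 30.396367
  E → positive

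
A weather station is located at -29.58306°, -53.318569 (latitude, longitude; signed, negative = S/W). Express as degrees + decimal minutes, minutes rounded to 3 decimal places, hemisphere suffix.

29° 34.984′ S, 53° 19.114′ W

Latitude is negative → S; |value| = 29.583060
Latitude: minutes = (29.583060 − 29) × 60 = 34.98360
Longitude is negative → W; |value| = 53.318569
λ: 53° + 0.318569 × 60 = 53° 19.11414′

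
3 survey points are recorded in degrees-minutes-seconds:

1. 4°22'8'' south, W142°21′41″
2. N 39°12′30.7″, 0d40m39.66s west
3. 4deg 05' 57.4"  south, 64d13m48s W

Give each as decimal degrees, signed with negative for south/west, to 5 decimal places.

Point 1:
  Latitude: 4 + 22/60 + 8/3600 = 4.368889
  hemisphere S, so the sign is −
  Lon: 142° + 21/60 + 41/3600 = 142 + 0.350000 + 0.011389 = 142.361389
  W → negative
Point 2:
  Latitude: 39 + 12/60 + 30.7/3600 = 39.208528
  N ⇒ keep positive
  Longitude: 0 + 40/60 + 39.66/3600 = 0.677683
  W ⇒ negate
Point 3:
  Lat: 4 + 5/60 + 57.4/3600 = 4.099278
  S ⇒ negate
  λ: 64 + 13/60 + 48/3600 = 64.230000
  hemisphere W, so the sign is −

1. -4.36889, -142.36139
2. 39.20853, -0.67768
3. -4.09928, -64.23000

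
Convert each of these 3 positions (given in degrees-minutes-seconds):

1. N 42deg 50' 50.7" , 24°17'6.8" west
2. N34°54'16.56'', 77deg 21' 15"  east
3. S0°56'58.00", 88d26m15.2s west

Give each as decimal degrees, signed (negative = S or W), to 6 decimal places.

Point 1:
  φ: 42 + 50/60 + 50.7/3600 = 42.8474167
  N → positive
  λ: 24° + 17/60 + 6.8/3600 = 24 + 0.283333 + 0.001889 = 24.2852222
  W ⇒ negate
Point 2:
  φ: 54′ + 16.56″ = 54.27600′; 34 + 54.27600/60 = 34.9046000
  N ⇒ keep positive
  Lon: 21′ + 15″ = 21.25000′; 77 + 21.25000/60 = 77.3541667
  E ⇒ keep positive
Point 3:
  φ: 56′ + 58″ = 56.96667′; 0 + 56.96667/60 = 0.9494444
  S → negative
  Longitude: 88 + 26/60 + 15.2/3600 = 88.4375556
  hemisphere W, so the sign is −

1. 42.847417, -24.285222
2. 34.904600, 77.354167
3. -0.949444, -88.437556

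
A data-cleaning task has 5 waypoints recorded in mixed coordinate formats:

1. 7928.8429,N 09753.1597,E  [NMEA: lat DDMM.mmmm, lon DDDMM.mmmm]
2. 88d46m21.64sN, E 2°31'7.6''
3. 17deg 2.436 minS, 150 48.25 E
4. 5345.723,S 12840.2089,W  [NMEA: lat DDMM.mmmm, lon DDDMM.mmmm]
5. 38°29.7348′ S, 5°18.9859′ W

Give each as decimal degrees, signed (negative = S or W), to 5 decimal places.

Point 1:
  Latitude: degrees = first 2 digits = 79, minutes = 28.8429; 79 + 28.8429/60 = 79.480715
  N → positive
  Longitude: degrees = first 3 digits = 97, minutes = 53.1597; 97 + 53.1597/60 = 97.885995
  E ⇒ keep positive
Point 2:
  Lat: 88 + 46/60 + 21.64/3600 = 88.772678
  N ⇒ keep positive
  λ: 31′ + 7.6″ = 31.12667′; 2 + 31.12667/60 = 2.518778
  E → positive
Point 3:
  Latitude: 17 + 2.436/60 = 17.040600
  S ⇒ negate
  λ: 150 + 48.25/60 = 150.804167
  E → positive
Point 4:
  φ: split at 2 digits → 53° and 45.723′; 53 + 45.723/60 = 53.762050
  S → negative
  λ: degrees = first 3 digits = 128, minutes = 40.2089; 128 + 40.2089/60 = 128.670148
  W ⇒ negate
Point 5:
  Lat: 29.7348′ = 0.495580°; total 38.495580
  S ⇒ negate
  λ: 18.9859′ = 0.316432°; total 5.316432
  W ⇒ negate

1. 79.48072, 97.88600
2. 88.77268, 2.51878
3. -17.04060, 150.80417
4. -53.76205, -128.67015
5. -38.49558, -5.31643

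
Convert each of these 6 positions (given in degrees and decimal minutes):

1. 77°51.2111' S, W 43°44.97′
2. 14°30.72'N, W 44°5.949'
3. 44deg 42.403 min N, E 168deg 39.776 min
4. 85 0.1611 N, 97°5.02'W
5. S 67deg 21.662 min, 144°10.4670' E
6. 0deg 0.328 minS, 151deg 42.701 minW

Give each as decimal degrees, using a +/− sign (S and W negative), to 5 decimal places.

1. -77.85352, -43.74950
2. 14.51200, -44.09915
3. 44.70672, 168.66293
4. 85.00269, -97.08367
5. -67.36103, 144.17445
6. -0.00547, -151.71168

Point 1:
  Latitude: 77 + 51.2111/60 = 77.853518
  S ⇒ negate
  Lon: 44.97′ = 0.749500°; total 43.749500
  W ⇒ negate
Point 2:
  φ: 30.72′ = 0.512000°; total 14.512000
  N → positive
  λ: 44 + 5.949/60 = 44.099150
  W → negative
Point 3:
  Lat: 44 + 42.403/60 = 44.706717
  N → positive
  λ: 39.776′ = 0.662933°; total 168.662933
  E ⇒ keep positive
Point 4:
  Latitude: 85 + 0.1611/60 = 85.002685
  N → positive
  Lon: 97 + 5.02/60 = 97.083667
  W ⇒ negate
Point 5:
  Latitude: 67 + 21.662/60 = 67.361033
  S ⇒ negate
  Longitude: 10.467′ = 0.174450°; total 144.174450
  E → positive
Point 6:
  Lat: 0 + 0.328/60 = 0.005467
  hemisphere S, so the sign is −
  Lon: 42.701′ = 0.711683°; total 151.711683
  W ⇒ negate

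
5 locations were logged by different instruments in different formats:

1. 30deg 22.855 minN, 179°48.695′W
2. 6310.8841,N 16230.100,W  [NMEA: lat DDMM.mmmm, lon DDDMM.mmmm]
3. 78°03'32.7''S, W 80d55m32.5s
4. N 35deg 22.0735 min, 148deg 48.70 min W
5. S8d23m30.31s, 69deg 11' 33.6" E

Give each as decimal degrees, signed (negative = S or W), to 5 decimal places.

1. 30.38092, -179.81158
2. 63.18140, -162.50167
3. -78.05908, -80.92569
4. 35.36789, -148.81167
5. -8.39175, 69.19267

Point 1:
  φ: 22.855′ = 0.380917°; total 30.380917
  N ⇒ keep positive
  λ: 48.695′ = 0.811583°; total 179.811583
  hemisphere W, so the sign is −
Point 2:
  Latitude: split at 2 digits → 63° and 10.8841′; 63 + 10.8841/60 = 63.181402
  N ⇒ keep positive
  Lon: degrees = first 3 digits = 162, minutes = 30.1; 162 + 30.1/60 = 162.501667
  W → negative
Point 3:
  Lat: 78 + 3/60 + 32.7/3600 = 78.059083
  S → negative
  λ: 80 + 55/60 + 32.5/3600 = 80.925694
  W ⇒ negate
Point 4:
  Latitude: 22.0735′ = 0.367892°; total 35.367892
  N ⇒ keep positive
  λ: 148 + 48.7/60 = 148.811667
  hemisphere W, so the sign is −
Point 5:
  φ: 8 + 23/60 + 30.31/3600 = 8.391753
  S → negative
  Lon: 69 + 11/60 + 33.6/3600 = 69.192667
  E → positive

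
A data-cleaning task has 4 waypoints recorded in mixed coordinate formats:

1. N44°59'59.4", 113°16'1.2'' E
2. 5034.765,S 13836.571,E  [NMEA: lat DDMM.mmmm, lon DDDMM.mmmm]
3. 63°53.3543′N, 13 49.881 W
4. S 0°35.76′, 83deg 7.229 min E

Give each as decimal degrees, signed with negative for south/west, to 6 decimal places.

Point 1:
  φ: 44 + 59/60 + 59.4/3600 = 44.9998333
  N → positive
  λ: 113 + 16/60 + 1.2/3600 = 113.2670000
  E ⇒ keep positive
Point 2:
  Lat: degrees = first 2 digits = 50, minutes = 34.765; 50 + 34.765/60 = 50.5794167
  hemisphere S, so the sign is −
  Lon: degrees = first 3 digits = 138, minutes = 36.571; 138 + 36.571/60 = 138.6095167
  E ⇒ keep positive
Point 3:
  φ: 53.3543′ = 0.889238°; total 63.8892383
  N ⇒ keep positive
  Longitude: 49.881′ = 0.831350°; total 13.8313500
  W → negative
Point 4:
  φ: 0 + 35.76/60 = 0.5960000
  S → negative
  Lon: 7.229′ = 0.120483°; total 83.1204833
  E ⇒ keep positive

1. 44.999833, 113.267000
2. -50.579417, 138.609517
3. 63.889238, -13.831350
4. -0.596000, 83.120483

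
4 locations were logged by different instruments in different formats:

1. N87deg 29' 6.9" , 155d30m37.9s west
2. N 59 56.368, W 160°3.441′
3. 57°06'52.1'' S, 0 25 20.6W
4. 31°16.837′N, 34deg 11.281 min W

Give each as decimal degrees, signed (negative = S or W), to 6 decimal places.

1. 87.485250, -155.510528
2. 59.939467, -160.057350
3. -57.114472, -0.422389
4. 31.280617, -34.188017

Point 1:
  φ: 87 + 29/60 + 6.9/3600 = 87.4852500
  N → positive
  Longitude: 155 + 30/60 + 37.9/3600 = 155.5105278
  W → negative
Point 2:
  Lat: 56.368′ = 0.939467°; total 59.9394667
  N → positive
  Lon: 3.441′ = 0.057350°; total 160.0573500
  W ⇒ negate
Point 3:
  Latitude: 57° + 6/60 + 52.1/3600 = 57 + 0.100000 + 0.014472 = 57.1144722
  S ⇒ negate
  Longitude: 0 + 25/60 + 20.6/3600 = 0.4223889
  hemisphere W, so the sign is −
Point 4:
  Lat: 31 + 16.837/60 = 31.2806167
  N → positive
  λ: 11.281′ = 0.188017°; total 34.1880167
  W ⇒ negate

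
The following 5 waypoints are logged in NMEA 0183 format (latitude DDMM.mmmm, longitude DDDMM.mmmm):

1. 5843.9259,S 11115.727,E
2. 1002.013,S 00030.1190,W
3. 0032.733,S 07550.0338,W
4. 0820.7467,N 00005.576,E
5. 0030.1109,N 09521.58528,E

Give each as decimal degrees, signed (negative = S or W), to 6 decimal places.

1. -58.732098, 111.262117
2. -10.033550, -0.501983
3. -0.545550, -75.833897
4. 8.345778, 0.092933
5. 0.501848, 95.359755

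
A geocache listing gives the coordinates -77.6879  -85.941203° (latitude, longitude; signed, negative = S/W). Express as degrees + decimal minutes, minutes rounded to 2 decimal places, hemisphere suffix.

77° 41.27′ S, 85° 56.47′ W

Latitude is negative → S; |value| = 77.687900
Lat: 77° + 0.687900 × 60 = 77° 41.2740′
Longitude is negative → W; |value| = 85.941203
λ: 85° + 0.941203 × 60 = 85° 56.4722′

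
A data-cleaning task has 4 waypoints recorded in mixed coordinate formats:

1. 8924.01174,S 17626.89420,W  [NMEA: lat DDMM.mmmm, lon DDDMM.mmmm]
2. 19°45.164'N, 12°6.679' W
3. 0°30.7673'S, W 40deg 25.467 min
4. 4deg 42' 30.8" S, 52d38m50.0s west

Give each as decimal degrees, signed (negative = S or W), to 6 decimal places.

1. -89.400196, -176.448237
2. 19.752733, -12.111317
3. -0.512788, -40.424450
4. -4.708556, -52.647222

Point 1:
  Lat: split at 2 digits → 89° and 24.01174′; 89 + 24.01174/60 = 89.4001957
  S ⇒ negate
  Lon: split at 3 digits → 176° and 26.8942′; 176 + 26.8942/60 = 176.4482367
  W → negative
Point 2:
  Lat: 19 + 45.164/60 = 19.7527333
  N → positive
  λ: 6.679′ = 0.111317°; total 12.1113167
  hemisphere W, so the sign is −
Point 3:
  φ: 0 + 30.7673/60 = 0.5127883
  S → negative
  λ: 40 + 25.467/60 = 40.4244500
  hemisphere W, so the sign is −
Point 4:
  Lat: 4° + 42/60 + 30.8/3600 = 4 + 0.700000 + 0.008556 = 4.7085556
  hemisphere S, so the sign is −
  Lon: 52 + 38/60 + 50/3600 = 52.6472222
  W ⇒ negate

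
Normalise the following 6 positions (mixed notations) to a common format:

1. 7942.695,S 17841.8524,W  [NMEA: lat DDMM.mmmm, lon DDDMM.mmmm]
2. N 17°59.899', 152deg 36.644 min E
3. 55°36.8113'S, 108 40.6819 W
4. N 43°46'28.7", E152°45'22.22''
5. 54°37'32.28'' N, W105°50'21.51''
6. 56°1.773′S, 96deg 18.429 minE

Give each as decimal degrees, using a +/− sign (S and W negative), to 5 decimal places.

1. -79.71158, -178.69754
2. 17.99832, 152.61073
3. -55.61352, -108.67803
4. 43.77464, 152.75617
5. 54.62563, -105.83931
6. -56.02955, 96.30715

Point 1:
  φ: split at 2 digits → 79° and 42.695′; 79 + 42.695/60 = 79.711583
  hemisphere S, so the sign is −
  Longitude: degrees = first 3 digits = 178, minutes = 41.8524; 178 + 41.8524/60 = 178.697540
  W ⇒ negate
Point 2:
  Lat: 17 + 59.899/60 = 17.998317
  N → positive
  Longitude: 152 + 36.644/60 = 152.610733
  E → positive
Point 3:
  Lat: 55 + 36.8113/60 = 55.613522
  S → negative
  Longitude: 40.6819′ = 0.678032°; total 108.678032
  hemisphere W, so the sign is −
Point 4:
  Lat: 43° + 46/60 + 28.7/3600 = 43 + 0.766667 + 0.007972 = 43.774639
  N → positive
  λ: 152 + 45/60 + 22.22/3600 = 152.756172
  E → positive
Point 5:
  Latitude: 54 + 37/60 + 32.28/3600 = 54.625633
  N ⇒ keep positive
  Lon: 50′ + 21.51″ = 50.35850′; 105 + 50.35850/60 = 105.839308
  hemisphere W, so the sign is −
Point 6:
  Latitude: 56 + 1.773/60 = 56.029550
  S → negative
  Lon: 96 + 18.429/60 = 96.307150
  E → positive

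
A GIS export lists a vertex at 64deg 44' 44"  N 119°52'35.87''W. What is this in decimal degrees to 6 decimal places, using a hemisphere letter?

64.745556° N, 119.876631° W

Lat: 64° + 44/60 + 44/3600 = 64 + 0.733333 + 0.012222 = 64.7455556
Longitude: 119° + 52/60 + 35.87/3600 = 119 + 0.866667 + 0.009964 = 119.8766306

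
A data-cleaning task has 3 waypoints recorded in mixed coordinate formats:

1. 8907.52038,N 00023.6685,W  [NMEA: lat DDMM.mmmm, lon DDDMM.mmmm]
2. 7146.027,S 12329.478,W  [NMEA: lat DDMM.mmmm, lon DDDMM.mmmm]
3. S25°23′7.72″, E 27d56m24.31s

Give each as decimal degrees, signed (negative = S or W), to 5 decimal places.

1. 89.12534, -0.39448
2. -71.76712, -123.49130
3. -25.38548, 27.94009

Point 1:
  φ: split at 2 digits → 89° and 7.52038′; 89 + 7.52038/60 = 89.125340
  N → positive
  λ: degrees = first 3 digits = 0, minutes = 23.6685; 0 + 23.6685/60 = 0.394475
  W ⇒ negate
Point 2:
  Latitude: degrees = first 2 digits = 71, minutes = 46.027; 71 + 46.027/60 = 71.767117
  S ⇒ negate
  Longitude: split at 3 digits → 123° and 29.478′; 123 + 29.478/60 = 123.491300
  W ⇒ negate
Point 3:
  Latitude: 25° + 23/60 + 7.72/3600 = 25 + 0.383333 + 0.002144 = 25.385478
  S → negative
  Lon: 27° + 56/60 + 24.31/3600 = 27 + 0.933333 + 0.006753 = 27.940086
  E ⇒ keep positive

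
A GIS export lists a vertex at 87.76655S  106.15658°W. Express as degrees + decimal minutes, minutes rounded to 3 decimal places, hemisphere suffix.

87° 45.993′ S, 106° 9.395′ W

Latitude: minutes = (87.766550 − 87) × 60 = 45.99300
λ: fractional part 0.156580 → 9.39480 minutes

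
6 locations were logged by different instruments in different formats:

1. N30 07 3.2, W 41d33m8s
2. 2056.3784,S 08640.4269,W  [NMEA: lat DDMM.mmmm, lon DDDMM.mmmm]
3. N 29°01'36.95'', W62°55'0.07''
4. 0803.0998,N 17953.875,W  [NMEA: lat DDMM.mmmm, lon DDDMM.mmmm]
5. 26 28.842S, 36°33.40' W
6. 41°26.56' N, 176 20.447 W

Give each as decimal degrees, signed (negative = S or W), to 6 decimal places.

1. 30.117556, -41.552222
2. -20.939640, -86.673782
3. 29.026931, -62.916686
4. 8.051663, -179.897917
5. -26.480700, -36.556667
6. 41.442667, -176.340783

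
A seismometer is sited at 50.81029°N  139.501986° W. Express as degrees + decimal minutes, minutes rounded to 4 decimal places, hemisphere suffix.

50° 48.6174′ N, 139° 30.1192′ W

Lat: minutes = (50.810290 − 50) × 60 = 48.617400
Longitude: minutes = (139.501986 − 139) × 60 = 30.119160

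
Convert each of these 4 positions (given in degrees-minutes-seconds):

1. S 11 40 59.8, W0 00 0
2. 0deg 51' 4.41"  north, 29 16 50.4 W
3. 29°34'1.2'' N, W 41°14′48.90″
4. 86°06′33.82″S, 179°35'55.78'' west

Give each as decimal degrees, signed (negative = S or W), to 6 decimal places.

1. -11.683278, 0.000000
2. 0.851225, -29.280667
3. 29.567000, -41.246917
4. -86.109394, -179.598828

Point 1:
  Latitude: 11 + 40/60 + 59.8/3600 = 11.6832778
  S → negative
  λ: 0′ + 0″ = 0.00000′; 0 + 0.00000/60 = 0.0000000
  W → negative
Point 2:
  Latitude: 0° + 51/60 + 4.41/3600 = 0 + 0.850000 + 0.001225 = 0.8512250
  N ⇒ keep positive
  Lon: 29 + 16/60 + 50.4/3600 = 29.2806667
  W ⇒ negate
Point 3:
  Latitude: 34′ + 1.2″ = 34.02000′; 29 + 34.02000/60 = 29.5670000
  N → positive
  Longitude: 41° + 14/60 + 48.9/3600 = 41 + 0.233333 + 0.013583 = 41.2469167
  W → negative
Point 4:
  Latitude: 86° + 6/60 + 33.82/3600 = 86 + 0.100000 + 0.009394 = 86.1093944
  hemisphere S, so the sign is −
  Longitude: 35′ + 55.78″ = 35.92967′; 179 + 35.92967/60 = 179.5988278
  W → negative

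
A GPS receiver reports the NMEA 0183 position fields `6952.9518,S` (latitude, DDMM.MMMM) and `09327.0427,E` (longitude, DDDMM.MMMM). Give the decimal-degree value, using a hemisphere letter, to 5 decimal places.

69.88253° S, 93.45071° E

Lat: split at 2 digits → 69° and 52.9518′; 69 + 52.9518/60 = 69.882530
Longitude: degrees = first 3 digits = 93, minutes = 27.0427; 93 + 27.0427/60 = 93.450712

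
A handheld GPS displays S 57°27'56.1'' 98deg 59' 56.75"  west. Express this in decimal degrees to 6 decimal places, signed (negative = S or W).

Lat: 57 + 27/60 + 56.1/3600 = 57.4655833
hemisphere S, so the sign is −
Longitude: 98° + 59/60 + 56.75/3600 = 98 + 0.983333 + 0.015764 = 98.9990972
hemisphere W, so the sign is −

-57.465583, -98.999097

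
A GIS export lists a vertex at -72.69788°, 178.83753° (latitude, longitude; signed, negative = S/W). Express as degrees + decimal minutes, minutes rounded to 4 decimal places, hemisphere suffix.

Latitude is negative → S; |value| = 72.697880
φ: 72° + 0.697880 × 60 = 72° 41.872800′
Longitude: fractional part 0.837530 → 50.251800 minutes

72° 41.8728′ S, 178° 50.2518′ E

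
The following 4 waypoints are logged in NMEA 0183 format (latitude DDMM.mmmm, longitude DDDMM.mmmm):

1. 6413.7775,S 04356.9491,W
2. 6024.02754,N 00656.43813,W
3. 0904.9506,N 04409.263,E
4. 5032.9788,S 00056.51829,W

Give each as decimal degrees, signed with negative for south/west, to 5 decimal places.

Point 1:
  φ: degrees = first 2 digits = 64, minutes = 13.7775; 64 + 13.7775/60 = 64.229625
  hemisphere S, so the sign is −
  λ: split at 3 digits → 043° and 56.9491′; 43 + 56.9491/60 = 43.949152
  hemisphere W, so the sign is −
Point 2:
  φ: degrees = first 2 digits = 60, minutes = 24.02754; 60 + 24.02754/60 = 60.400459
  N ⇒ keep positive
  Longitude: degrees = first 3 digits = 6, minutes = 56.43813; 6 + 56.43813/60 = 6.940636
  W → negative
Point 3:
  Lat: degrees = first 2 digits = 9, minutes = 4.9506; 9 + 4.9506/60 = 9.082510
  N → positive
  Longitude: degrees = first 3 digits = 44, minutes = 9.263; 44 + 9.263/60 = 44.154383
  E → positive
Point 4:
  φ: degrees = first 2 digits = 50, minutes = 32.9788; 50 + 32.9788/60 = 50.549647
  S ⇒ negate
  Lon: degrees = first 3 digits = 0, minutes = 56.51829; 0 + 56.51829/60 = 0.941972
  W → negative

1. -64.22963, -43.94915
2. 60.40046, -6.94064
3. 9.08251, 44.15438
4. -50.54965, -0.94197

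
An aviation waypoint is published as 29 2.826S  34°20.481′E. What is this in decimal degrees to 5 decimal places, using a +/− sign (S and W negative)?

Lat: 2.826′ = 0.047100°; total 29.047100
S ⇒ negate
λ: 20.481′ = 0.341350°; total 34.341350
E ⇒ keep positive

-29.04710, 34.34135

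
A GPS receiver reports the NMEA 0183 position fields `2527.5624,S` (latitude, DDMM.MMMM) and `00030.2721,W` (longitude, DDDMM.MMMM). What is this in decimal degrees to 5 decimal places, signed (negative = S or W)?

Lat: split at 2 digits → 25° and 27.5624′; 25 + 27.5624/60 = 25.459373
hemisphere S, so the sign is −
Longitude: split at 3 digits → 000° and 30.2721′; 0 + 30.2721/60 = 0.504535
W → negative

-25.45937, -0.50454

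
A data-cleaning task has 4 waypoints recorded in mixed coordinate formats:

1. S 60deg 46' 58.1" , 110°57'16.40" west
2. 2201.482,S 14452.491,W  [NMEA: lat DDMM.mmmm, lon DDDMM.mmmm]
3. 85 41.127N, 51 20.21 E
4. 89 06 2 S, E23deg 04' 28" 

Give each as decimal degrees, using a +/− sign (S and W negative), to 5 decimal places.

1. -60.78281, -110.95456
2. -22.02470, -144.87485
3. 85.68545, 51.33683
4. -89.10056, 23.07444

Point 1:
  φ: 46′ + 58.1″ = 46.96833′; 60 + 46.96833/60 = 60.782806
  S → negative
  Longitude: 110° + 57/60 + 16.4/3600 = 110 + 0.950000 + 0.004556 = 110.954556
  W ⇒ negate
Point 2:
  φ: split at 2 digits → 22° and 1.482′; 22 + 1.482/60 = 22.024700
  S → negative
  λ: degrees = first 3 digits = 144, minutes = 52.491; 144 + 52.491/60 = 144.874850
  W → negative
Point 3:
  φ: 85 + 41.127/60 = 85.685450
  N → positive
  Longitude: 51 + 20.21/60 = 51.336833
  E ⇒ keep positive
Point 4:
  φ: 6′ + 2″ = 6.03333′; 89 + 6.03333/60 = 89.100556
  S → negative
  λ: 4′ + 28″ = 4.46667′; 23 + 4.46667/60 = 23.074444
  E ⇒ keep positive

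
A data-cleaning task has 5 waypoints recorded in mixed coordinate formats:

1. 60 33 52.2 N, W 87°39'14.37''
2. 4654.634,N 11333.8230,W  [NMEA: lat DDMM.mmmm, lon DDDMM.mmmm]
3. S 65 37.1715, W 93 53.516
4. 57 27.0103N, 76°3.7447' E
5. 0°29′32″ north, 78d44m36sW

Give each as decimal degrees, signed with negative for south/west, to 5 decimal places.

Point 1:
  Latitude: 33′ + 52.2″ = 33.87000′; 60 + 33.87000/60 = 60.564500
  N → positive
  Lon: 39′ + 14.37″ = 39.23950′; 87 + 39.23950/60 = 87.653992
  W ⇒ negate
Point 2:
  Lat: split at 2 digits → 46° and 54.634′; 46 + 54.634/60 = 46.910567
  N → positive
  Longitude: split at 3 digits → 113° and 33.823′; 113 + 33.823/60 = 113.563717
  W → negative
Point 3:
  Latitude: 37.1715′ = 0.619525°; total 65.619525
  S ⇒ negate
  λ: 93 + 53.516/60 = 93.891933
  hemisphere W, so the sign is −
Point 4:
  Latitude: 57 + 27.0103/60 = 57.450172
  N → positive
  λ: 76 + 3.7447/60 = 76.062412
  E ⇒ keep positive
Point 5:
  Latitude: 0° + 29/60 + 32/3600 = 0 + 0.483333 + 0.008889 = 0.492222
  N → positive
  Lon: 44′ + 36″ = 44.60000′; 78 + 44.60000/60 = 78.743333
  W ⇒ negate

1. 60.56450, -87.65399
2. 46.91057, -113.56372
3. -65.61953, -93.89193
4. 57.45017, 76.06241
5. 0.49222, -78.74333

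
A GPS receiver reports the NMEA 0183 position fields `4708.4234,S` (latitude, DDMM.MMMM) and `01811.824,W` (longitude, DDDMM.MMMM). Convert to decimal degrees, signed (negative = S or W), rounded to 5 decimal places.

-47.14039, -18.19707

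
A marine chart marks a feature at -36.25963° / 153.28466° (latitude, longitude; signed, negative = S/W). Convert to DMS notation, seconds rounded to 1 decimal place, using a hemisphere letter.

36°15′34.7″ S, 153°17′4.8″ E

Latitude is negative → S; |value| = 36.259630
Lat: 0.259630 × 60 = 15.57780′ → 15′, remainder × 60 = 34.668″
Lon: whole degrees 153; 17.07960′ → 17′ and 4.776″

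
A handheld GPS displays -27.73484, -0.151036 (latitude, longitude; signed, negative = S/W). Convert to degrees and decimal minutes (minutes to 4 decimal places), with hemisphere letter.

Latitude is negative → S; |value| = 27.734840
Latitude: fractional part 0.734840 → 44.090400 minutes
Longitude is negative → W; |value| = 0.151036
λ: minutes = (0.151036 − 0) × 60 = 9.062160

27° 44.0904′ S, 0° 9.0622′ W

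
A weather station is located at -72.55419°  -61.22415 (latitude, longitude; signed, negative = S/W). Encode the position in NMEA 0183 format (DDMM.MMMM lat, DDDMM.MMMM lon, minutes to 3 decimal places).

7233.251,S / 06113.449,W

Latitude is negative → S; |value| = 72.554190
Latitude: fractional part 0.554190 → 33.25140 minutes
Longitude is negative → W; |value| = 61.224150
Longitude: fractional part 0.224150 → 13.44900 minutes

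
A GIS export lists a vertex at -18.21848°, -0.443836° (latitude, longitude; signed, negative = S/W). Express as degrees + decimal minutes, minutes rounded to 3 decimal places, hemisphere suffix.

18° 13.109′ S, 0° 26.630′ W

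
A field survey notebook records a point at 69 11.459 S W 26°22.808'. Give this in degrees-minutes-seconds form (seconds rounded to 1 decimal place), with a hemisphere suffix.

Lat: 11.45900′ → 11′ and 0.45900 × 60 = 27.540″
λ: 22.80800′ → 22′ and 0.80800 × 60 = 48.480″

69°11′27.5″ S, 26°22′48.5″ W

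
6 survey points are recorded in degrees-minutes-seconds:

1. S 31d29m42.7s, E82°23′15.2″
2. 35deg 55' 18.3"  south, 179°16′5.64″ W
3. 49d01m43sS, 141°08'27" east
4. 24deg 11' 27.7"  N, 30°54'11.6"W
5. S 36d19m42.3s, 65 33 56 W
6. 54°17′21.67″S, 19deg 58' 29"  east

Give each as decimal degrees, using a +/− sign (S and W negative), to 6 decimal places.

1. -31.495194, 82.387556
2. -35.921750, -179.268233
3. -49.028611, 141.140833
4. 24.191028, -30.903222
5. -36.328417, -65.565556
6. -54.289353, 19.974722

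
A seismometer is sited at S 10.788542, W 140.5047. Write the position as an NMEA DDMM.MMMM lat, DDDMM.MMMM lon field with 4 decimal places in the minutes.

Latitude: 10° + 0.788542 × 60 = 10° 47.312520′
Lon: minutes = (140.504700 − 140) × 60 = 30.282000

1047.3125,S / 14030.2820,W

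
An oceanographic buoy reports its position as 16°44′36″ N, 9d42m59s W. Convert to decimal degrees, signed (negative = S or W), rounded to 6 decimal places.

16.743333, -9.716389

Lat: 16° + 44/60 + 36/3600 = 16 + 0.733333 + 0.010000 = 16.7433333
N ⇒ keep positive
Longitude: 9° + 42/60 + 59/3600 = 9 + 0.700000 + 0.016389 = 9.7163889
W ⇒ negate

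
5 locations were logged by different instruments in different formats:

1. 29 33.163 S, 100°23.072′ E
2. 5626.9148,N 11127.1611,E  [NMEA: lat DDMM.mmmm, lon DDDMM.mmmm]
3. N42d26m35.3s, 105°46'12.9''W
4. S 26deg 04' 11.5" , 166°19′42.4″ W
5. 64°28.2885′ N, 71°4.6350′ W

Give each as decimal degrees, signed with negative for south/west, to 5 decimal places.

1. -29.55272, 100.38453
2. 56.44858, 111.45269
3. 42.44314, -105.77025
4. -26.06986, -166.32844
5. 64.47148, -71.07725

Point 1:
  Latitude: 29 + 33.163/60 = 29.552717
  S ⇒ negate
  λ: 23.072′ = 0.384533°; total 100.384533
  E ⇒ keep positive
Point 2:
  Lat: split at 2 digits → 56° and 26.9148′; 56 + 26.9148/60 = 56.448580
  N → positive
  Lon: degrees = first 3 digits = 111, minutes = 27.1611; 111 + 27.1611/60 = 111.452685
  E → positive
Point 3:
  Lat: 42 + 26/60 + 35.3/3600 = 42.443139
  N → positive
  Longitude: 46′ + 12.9″ = 46.21500′; 105 + 46.21500/60 = 105.770250
  W ⇒ negate
Point 4:
  Lat: 26 + 4/60 + 11.5/3600 = 26.069861
  S → negative
  Lon: 19′ + 42.4″ = 19.70667′; 166 + 19.70667/60 = 166.328444
  hemisphere W, so the sign is −
Point 5:
  φ: 64 + 28.2885/60 = 64.471475
  N ⇒ keep positive
  λ: 71 + 4.635/60 = 71.077250
  W → negative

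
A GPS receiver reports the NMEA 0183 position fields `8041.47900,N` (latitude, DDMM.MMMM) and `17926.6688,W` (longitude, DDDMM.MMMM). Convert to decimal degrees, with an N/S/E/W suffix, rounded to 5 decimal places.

80.69132° N, 179.44448° W

φ: split at 2 digits → 80° and 41.479′; 80 + 41.479/60 = 80.691317
Lon: degrees = first 3 digits = 179, minutes = 26.6688; 179 + 26.6688/60 = 179.444480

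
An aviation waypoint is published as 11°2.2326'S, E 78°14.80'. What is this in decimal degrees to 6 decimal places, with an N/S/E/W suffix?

Latitude: 2.2326′ = 0.037210°; total 11.0372100
Lon: 78 + 14.8/60 = 78.2466667

11.037210° S, 78.246667° E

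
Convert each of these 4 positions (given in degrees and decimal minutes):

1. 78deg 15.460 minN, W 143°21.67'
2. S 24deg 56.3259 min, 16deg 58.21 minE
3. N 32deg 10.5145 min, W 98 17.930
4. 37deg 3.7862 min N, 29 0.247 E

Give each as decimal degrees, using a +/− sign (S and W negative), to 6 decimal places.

Point 1:
  φ: 78 + 15.46/60 = 78.2576667
  N → positive
  Longitude: 21.67′ = 0.361167°; total 143.3611667
  hemisphere W, so the sign is −
Point 2:
  Latitude: 56.3259′ = 0.938765°; total 24.9387650
  hemisphere S, so the sign is −
  Longitude: 58.21′ = 0.970167°; total 16.9701667
  E ⇒ keep positive
Point 3:
  φ: 32 + 10.5145/60 = 32.1752417
  N → positive
  λ: 17.93′ = 0.298833°; total 98.2988333
  W → negative
Point 4:
  Latitude: 3.7862′ = 0.063103°; total 37.0631033
  N ⇒ keep positive
  Lon: 0.247′ = 0.004117°; total 29.0041167
  E → positive

1. 78.257667, -143.361167
2. -24.938765, 16.970167
3. 32.175242, -98.298833
4. 37.063103, 29.004117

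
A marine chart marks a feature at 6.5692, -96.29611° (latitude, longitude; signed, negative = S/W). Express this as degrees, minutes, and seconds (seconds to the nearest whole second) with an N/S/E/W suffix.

6°34′9″ N, 96°17′46″ W

Lat: whole degrees 6; 34.15200′ → 34′ and 9.12″
Longitude is negative → W; |value| = 96.296110
λ: 0.296110 × 60 = 17.76660′ → 17′, remainder × 60 = 46.00″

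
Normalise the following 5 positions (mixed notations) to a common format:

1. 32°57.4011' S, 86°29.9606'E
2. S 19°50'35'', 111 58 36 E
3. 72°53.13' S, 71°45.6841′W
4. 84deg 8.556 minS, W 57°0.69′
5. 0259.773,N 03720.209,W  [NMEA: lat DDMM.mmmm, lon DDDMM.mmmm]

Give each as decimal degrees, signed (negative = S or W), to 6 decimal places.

Point 1:
  Latitude: 57.4011′ = 0.956685°; total 32.9566850
  S ⇒ negate
  λ: 86 + 29.9606/60 = 86.4993433
  E ⇒ keep positive
Point 2:
  φ: 19 + 50/60 + 35/3600 = 19.8430556
  S ⇒ negate
  Longitude: 58′ + 36″ = 58.60000′; 111 + 58.60000/60 = 111.9766667
  E ⇒ keep positive
Point 3:
  Latitude: 53.13′ = 0.885500°; total 72.8855000
  hemisphere S, so the sign is −
  Lon: 71 + 45.6841/60 = 71.7614017
  hemisphere W, so the sign is −
Point 4:
  Latitude: 84 + 8.556/60 = 84.1426000
  S ⇒ negate
  λ: 0.69′ = 0.011500°; total 57.0115000
  W ⇒ negate
Point 5:
  φ: degrees = first 2 digits = 2, minutes = 59.773; 2 + 59.773/60 = 2.9962167
  N ⇒ keep positive
  Lon: split at 3 digits → 037° and 20.209′; 37 + 20.209/60 = 37.3368167
  W → negative

1. -32.956685, 86.499343
2. -19.843056, 111.976667
3. -72.885500, -71.761402
4. -84.142600, -57.011500
5. 2.996217, -37.336817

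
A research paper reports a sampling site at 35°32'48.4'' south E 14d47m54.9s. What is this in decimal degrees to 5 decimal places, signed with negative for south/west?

φ: 35 + 32/60 + 48.4/3600 = 35.546778
S ⇒ negate
Longitude: 14 + 47/60 + 54.9/3600 = 14.798583
E ⇒ keep positive

-35.54678, 14.79858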